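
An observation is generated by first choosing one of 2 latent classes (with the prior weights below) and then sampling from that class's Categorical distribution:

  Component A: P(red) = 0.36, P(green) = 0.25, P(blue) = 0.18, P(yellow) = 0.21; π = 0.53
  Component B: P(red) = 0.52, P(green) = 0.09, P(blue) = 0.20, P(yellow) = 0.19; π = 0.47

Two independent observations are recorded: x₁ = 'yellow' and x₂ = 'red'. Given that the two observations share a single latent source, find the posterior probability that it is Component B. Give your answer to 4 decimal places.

P(component k | x) = P(Z=k)·f_k(x) / marginal(x), where marginal(x) = Σ_j P(Z=j)·f_j(x).
Since both observations come from the same component, the likelihood for component k is f_k(x₁)·f_k(x₂).
  p_A = [P(yellow | comp) = 0.21] × [0.36] = 0.0756
  p_B = [P(yellow | comp) = 0.19] × [0.52] = 0.0988
Multiply by the mixture weights:
  P(Z=A)·p_A = 0.53 × 0.0756 = 0.040068
  P(Z=B)·p_B = 0.47 × 0.0988 = 0.046436
Marginal: 0.040068 + 0.046436 = 0.086504
P(Component B | data) = 0.046436 / 0.086504 ≈ 0.5368

0.5368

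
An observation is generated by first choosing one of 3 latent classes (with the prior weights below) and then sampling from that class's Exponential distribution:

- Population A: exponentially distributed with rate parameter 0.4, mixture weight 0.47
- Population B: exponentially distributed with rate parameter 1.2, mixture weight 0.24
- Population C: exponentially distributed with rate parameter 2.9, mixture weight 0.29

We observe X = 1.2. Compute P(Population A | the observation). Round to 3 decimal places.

0.553

Posterior ∝ prior × likelihood, so P(k | x) ∝ P(Z=k) f_k(x); normalise over all components.
Component likelihoods at x = 1.2:
  p_A = 0.4·e^(−0.4·1.2) = 0.4·e^(−0.4800) = 0.247513
  p_B = 1.2·e^(−1.2·1.2) = 1.2·e^(−1.4400) = 0.284313
  p_C = 2.9·e^(−2.9·1.2) = 2.9·e^(−3.4800) = 0.0893415
Unnormalised posteriors:
  P(Z=A)·p_A = 0.47 × 0.247513 = 0.116331
  P(Z=B)·p_B = 0.24 × 0.284313 = 0.0682352
  P(Z=C)·p_C = 0.29 × 0.0893415 = 0.025909
Normaliser: 0.116331 + 0.0682352 + 0.025909 = 0.210476
P(Population A | 1.2) = 0.116331 / 0.210476 ≈ 0.553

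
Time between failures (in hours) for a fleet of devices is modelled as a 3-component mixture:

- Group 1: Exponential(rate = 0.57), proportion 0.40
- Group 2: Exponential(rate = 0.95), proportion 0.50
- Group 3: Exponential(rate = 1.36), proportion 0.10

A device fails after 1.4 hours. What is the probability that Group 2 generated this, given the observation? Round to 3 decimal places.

0.505

The responsibility of component k is w_k f_k(x) divided by Σ_j w_j f_j(x).
Evaluate each component's likelihood at the observed value:
  f_1 = 0.25663
  f_2 = 0.251253
  f_3 = 0.202601
Multiply by the mixture weights:
  w_1·f_1 = 0.40 × 0.25663 = 0.102652
  w_2·f_2 = 0.50 × 0.251253 = 0.125627
  w_3·f_3 = 0.10 × 0.202601 = 0.0202601
Evidence: 0.102652 + 0.125627 + 0.0202601 = 0.248539
P(Group 2 | the observation) = 0.125627 / 0.248539 ≈ 0.505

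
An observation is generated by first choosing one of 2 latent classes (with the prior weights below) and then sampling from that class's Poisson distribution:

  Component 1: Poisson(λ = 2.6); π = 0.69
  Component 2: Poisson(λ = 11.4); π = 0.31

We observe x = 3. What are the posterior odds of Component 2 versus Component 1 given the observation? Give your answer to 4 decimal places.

0.0057

Posterior odds = (w_i f_i(x)) / (w_j f_j(x)); the normalising sum cancels.
Component likelihoods at x = 3:
  p_1 = 0.217572
  p_2 = 0.00276443
0.000856975 / 0.150125 ≈ 0.0057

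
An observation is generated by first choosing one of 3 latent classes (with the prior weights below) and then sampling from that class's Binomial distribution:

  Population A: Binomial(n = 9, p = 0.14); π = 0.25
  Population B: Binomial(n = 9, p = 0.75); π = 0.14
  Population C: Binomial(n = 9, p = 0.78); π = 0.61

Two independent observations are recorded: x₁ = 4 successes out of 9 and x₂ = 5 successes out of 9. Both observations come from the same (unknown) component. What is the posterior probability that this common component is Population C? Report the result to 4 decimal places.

0.6551

Posterior ∝ prior × likelihood, so P(k | x) ∝ w_k f_k(x); normalise over all components.
Since both observations come from the same component, the likelihood for component k is f_k(x₁)·f_k(x₂).
  p_A = [0.0227706] × [0.00370685] = 8.44072e-05
  p_B = [0.0389328] × [0.116798] = 0.00454729
  p_C = [0.024036] × [0.0852186] = 0.00204831
Unnormalised posteriors:
  w_A·p_A = 0.25 × 8.44072e-05 = 2.11018e-05
  w_B·p_B = 0.14 × 0.00454729 = 0.00063662
  w_C·p_C = 0.61 × 0.00204831 = 0.00124947
Normaliser: 2.11018e-05 + 0.00063662 + 0.00124947 = 0.00190719
P(Population C | x₁, x₂) = 0.00124947 / 0.00190719 ≈ 0.6551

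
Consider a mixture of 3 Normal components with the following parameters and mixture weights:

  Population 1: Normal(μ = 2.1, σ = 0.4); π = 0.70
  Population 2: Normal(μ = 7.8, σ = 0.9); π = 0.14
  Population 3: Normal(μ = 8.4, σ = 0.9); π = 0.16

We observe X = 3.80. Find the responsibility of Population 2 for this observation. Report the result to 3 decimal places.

P(component k | x) = P(Z=k)·f_k(x) / marginal(x), where marginal(x) = Σ_j P(Z=j)·f_j(x).
Evaluate each component's likelihood at the observed value:
  L_1 = 0.000119297
  L_2 = 2.27688e-05
  L_3 = 9.41957e-07
Multiply by the mixture weights:
  P(Z=1)·L_1 = 0.70 × 0.000119297 = 8.35076e-05
  P(Z=2)·L_2 = 0.14 × 2.27688e-05 = 3.18763e-06
  P(Z=3)·L_3 = 0.16 × 9.41957e-07 = 1.50713e-07
Normaliser: 8.35076e-05 + 3.18763e-06 + 1.50713e-07 = 8.6846e-05
P(Population 2 | x) = 3.18763e-06 / 8.6846e-05 ≈ 0.037

0.037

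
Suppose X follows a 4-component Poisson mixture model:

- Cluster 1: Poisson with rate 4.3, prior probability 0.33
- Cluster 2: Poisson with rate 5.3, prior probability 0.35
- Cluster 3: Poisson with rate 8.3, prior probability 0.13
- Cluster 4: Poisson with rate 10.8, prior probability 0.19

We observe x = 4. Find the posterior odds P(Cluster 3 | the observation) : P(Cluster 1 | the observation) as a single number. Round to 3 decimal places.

0.100

The posterior odds equal the prior odds times the likelihood ratio: (w_i/w_j)·(f_i(x)/f_j(x)).
Component likelihoods at x = 4:
  p_1 = e^(−4.3)·4.3^4/4! = 0.193284
  p_2 = e^(−5.3)·5.3^4/4! = 0.164109
  p_3 = e^(−8.3)·8.3^4/4! = 0.0491425
  p_4 = e^(−10.8)·10.8^4/4! = 0.0115639
Odds = (0.13/0.33) × (0.0491425/0.193284) = 0.393939 × 0.25425 ≈ 0.100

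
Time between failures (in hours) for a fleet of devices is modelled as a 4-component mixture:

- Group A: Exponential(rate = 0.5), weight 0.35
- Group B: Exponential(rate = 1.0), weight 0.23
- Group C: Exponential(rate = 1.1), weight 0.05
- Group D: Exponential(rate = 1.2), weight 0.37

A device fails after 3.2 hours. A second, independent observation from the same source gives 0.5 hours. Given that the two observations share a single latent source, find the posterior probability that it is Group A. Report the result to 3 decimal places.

0.514

By Bayes' theorem, P(k | x) = π_k f_k(x) / Σ_j π_j f_j(x).
Since both observations come from the same component, the likelihood for component k is f_k(x₁)·f_k(x₂).
  f_A = [0.100948] × [0.3894] = 0.0393093
  f_B = [0.0407622] × [0.606531] = 0.0247235
  f_C = [0.0325594] × [0.634645] = 0.0206636
  f_D = [0.0257923] × [0.658574] = 0.0169862
Prior × likelihood for each component:
  π_A·f_A = 0.35 × 0.0393093 = 0.0137583
  π_B·f_B = 0.23 × 0.0247235 = 0.00568641
  π_C·f_C = 0.05 × 0.0206636 = 0.00103318
  π_D·f_D = 0.37 × 0.0169862 = 0.00628488
Normaliser: 0.0137583 + 0.00568641 + 0.00103318 + 0.00628488 = 0.0267627
Responsibility of Group A: 0.0137583 / 0.0267627 ≈ 0.514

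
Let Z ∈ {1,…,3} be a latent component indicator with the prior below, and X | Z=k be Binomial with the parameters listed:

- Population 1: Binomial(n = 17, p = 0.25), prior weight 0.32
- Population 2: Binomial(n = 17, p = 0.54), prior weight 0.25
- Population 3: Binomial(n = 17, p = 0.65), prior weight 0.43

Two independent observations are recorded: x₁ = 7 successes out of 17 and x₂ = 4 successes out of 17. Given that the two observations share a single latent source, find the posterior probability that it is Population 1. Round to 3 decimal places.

Posterior ∝ prior × likelihood, so P(k | x) ∝ π_k f_k(x); normalise over all components.
Since both observations come from the same component, the likelihood for component k is f_k(x₁)·f_k(x₂).
  f_1 = [0.0668448] × [0.220868] = 0.0147639
  f_2 = [0.110461] × [0.0083561] = 0.000923025
  f_3 = [0.0262996] × [0.000502476] = 1.32149e-05
Multiply by the mixture weights:
  π_1·f_1 = 0.32 × 0.0147639 = 0.00472445
  π_2·f_2 = 0.25 × 0.000923025 = 0.000230756
  π_3·f_3 = 0.43 × 1.32149e-05 = 5.68241e-06
Evidence: 0.00472445 + 0.000230756 + 5.68241e-06 = 0.00496089
P(Population 1 | data) = 0.00472445 / 0.00496089 ≈ 0.952

0.952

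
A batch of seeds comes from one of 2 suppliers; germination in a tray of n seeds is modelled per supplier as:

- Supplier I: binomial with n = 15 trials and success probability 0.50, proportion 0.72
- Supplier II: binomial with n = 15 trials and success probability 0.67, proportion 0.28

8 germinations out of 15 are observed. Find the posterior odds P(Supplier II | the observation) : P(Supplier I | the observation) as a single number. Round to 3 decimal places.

Since P(k|x) ∝ P(Z=k) f_k(x), the posterior odds are P(Z=i) f_i(x) / (P(Z=j) f_j(x)).
Component likelihoods at x = 8 germinations out of 15:
  L_I = C(15,8)·0.50^8·0.50^7 = 6435·0.00390625·0.0078125 = 0.196381
  L_II = C(15,8)·0.67^8·0.33^7 = 6435·0.0406068·0.000426184 = 0.111364
0.0311819 / 0.141394 ≈ 0.221

0.221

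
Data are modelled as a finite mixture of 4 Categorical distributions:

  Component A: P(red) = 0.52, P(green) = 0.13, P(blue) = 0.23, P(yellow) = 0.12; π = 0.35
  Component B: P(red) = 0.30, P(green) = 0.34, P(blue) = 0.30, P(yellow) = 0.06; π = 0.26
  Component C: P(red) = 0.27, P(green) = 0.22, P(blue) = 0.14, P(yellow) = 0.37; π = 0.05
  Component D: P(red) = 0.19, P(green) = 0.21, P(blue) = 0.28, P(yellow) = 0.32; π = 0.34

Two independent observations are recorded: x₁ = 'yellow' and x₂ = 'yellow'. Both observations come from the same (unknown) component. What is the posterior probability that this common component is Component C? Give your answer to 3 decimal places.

P(component k | x) = π_k·f_k(x) / marginal(x), where marginal(x) = Σ_j π_j·f_j(x).
Since both observations come from the same component, the likelihood for component k is f_k(x₁)·f_k(x₂).
  f_A = [0.12] × [0.12] = 0.0144
  f_B = [0.06] × [0.06] = 0.0036
  f_C = [0.37] × [0.37] = 0.1369
  f_D = [0.32] × [0.32] = 0.1024
Prior × likelihood for each component:
  π_A·f_A = 0.35 × 0.0144 = 0.00504
  π_B·f_B = 0.26 × 0.0036 = 0.000936
  π_C·f_C = 0.05 × 0.1369 = 0.006845
  π_D·f_D = 0.34 × 0.1024 = 0.034816
Normaliser: 0.00504 + 0.000936 + 0.006845 + 0.034816 = 0.047637
P(Component C | x) ≈ 0.144

0.144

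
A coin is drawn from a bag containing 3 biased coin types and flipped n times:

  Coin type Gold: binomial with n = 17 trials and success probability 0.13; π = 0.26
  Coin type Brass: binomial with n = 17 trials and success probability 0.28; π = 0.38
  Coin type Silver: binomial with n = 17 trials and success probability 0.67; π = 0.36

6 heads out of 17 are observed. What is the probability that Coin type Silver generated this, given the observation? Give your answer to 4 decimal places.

P(component k | x) = P(Z=k)·f_k(x) / marginal(x), where marginal(x) = Σ_j P(Z=j)·f_j(x).
Component likelihoods at x = 6 heads out of 17:
  f_Gold = 0.0129108
  f_Brass = 0.160763
  f_Silver = 0.00565825
Weight by the priors:
  P(Z=Gold)·f_Gold = 0.26 × 0.0129108 = 0.0033568
  P(Z=Brass)·f_Brass = 0.38 × 0.160763 = 0.0610899
  P(Z=Silver)·f_Silver = 0.36 × 0.00565825 = 0.00203697
Sum: 0.0033568 + 0.0610899 + 0.00203697 = 0.0664837
So the posterior for Coin type Silver is 0.00203697 / 0.0664837 ≈ 0.0306.

0.0306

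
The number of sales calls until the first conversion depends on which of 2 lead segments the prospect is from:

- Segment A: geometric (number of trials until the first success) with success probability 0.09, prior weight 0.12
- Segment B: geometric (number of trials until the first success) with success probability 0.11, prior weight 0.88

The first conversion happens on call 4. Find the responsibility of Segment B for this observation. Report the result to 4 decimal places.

0.8934

Apply Bayes' rule: the posterior for each component is proportional to its prior times its likelihood at x.
Evaluate each component's likelihood at the observed value:
  f_A = 0.09·(1−0.09)^3 = 0.09·0.753571 = 0.0678214
  f_B = 0.11·(1−0.11)^3 = 0.11·0.704969 = 0.0775466
Multiply by the mixture weights:
  π_A·f_A = 0.12 × 0.0678214 = 0.00813857
  π_B·f_B = 0.88 × 0.0775466 = 0.068241
Marginal: 0.00813857 + 0.068241 = 0.0763796
Responsibility of Segment B: 0.068241 / 0.0763796 ≈ 0.8934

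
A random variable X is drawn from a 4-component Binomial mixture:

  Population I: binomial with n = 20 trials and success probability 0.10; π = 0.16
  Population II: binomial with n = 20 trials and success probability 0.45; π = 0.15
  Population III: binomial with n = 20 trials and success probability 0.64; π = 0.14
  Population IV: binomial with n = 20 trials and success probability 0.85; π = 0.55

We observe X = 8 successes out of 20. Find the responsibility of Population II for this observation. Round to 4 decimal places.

Apply Bayes' rule: the posterior for each component is proportional to its prior times its likelihood at x.
Component likelihoods at x = 8 successes out of 20:
  L_I = C(20,8)·0.10^8·0.90^12 = 125970·1e-08·0.28243 = 0.000355776
  L_II = C(20,8)·0.45^8·0.55^12 = 125970·0.00168151·0.000766218 = 0.1623
  L_III = C(20,8)·0.64^8·0.36^12 = 125970·0.0281475·4.73838e-06 = 0.0168011
  L_IV = C(20,8)·0.85^8·0.15^12 = 125970·0.272491·1.29746e-10 = 4.45362e-06
Weight by the priors:
  w_I·L_I = 0.16 × 0.000355776 = 5.69242e-05
  w_II·L_II = 0.15 × 0.1623 = 0.0243451
  w_III·L_III = 0.14 × 0.0168011 = 0.00235215
  w_IV·L_IV = 0.55 × 4.45362e-06 = 2.44949e-06
Marginal: 5.69242e-05 + 0.0243451 + 0.00235215 + 2.44949e-06 = 0.0267566
Responsibility of Population II: 0.0243451 / 0.0267566 ≈ 0.9099

0.9099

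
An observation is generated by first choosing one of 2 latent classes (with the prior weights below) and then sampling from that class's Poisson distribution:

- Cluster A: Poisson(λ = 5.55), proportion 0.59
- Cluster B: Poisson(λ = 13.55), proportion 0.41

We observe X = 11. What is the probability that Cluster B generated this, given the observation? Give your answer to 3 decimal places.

0.811

Posterior ∝ prior × likelihood, so P(k | x) ∝ π_k f_k(x); normalise over all components.
Evaluate each component's likelihood at the observed value:
  p_A = e^(−5.55)·5.55^11/11! = 0.0149876
  p_B = e^(−13.55)·13.55^11/11! = 0.0923605
Multiply by the mixture weights:
  π_A·p_A = 0.59 × 0.0149876 = 0.0088427
  π_B·p_B = 0.41 × 0.0923605 = 0.0378678
Normaliser: 0.0088427 + 0.0378678 = 0.0467105
Responsibility of Cluster B: 0.0378678 / 0.0467105 ≈ 0.811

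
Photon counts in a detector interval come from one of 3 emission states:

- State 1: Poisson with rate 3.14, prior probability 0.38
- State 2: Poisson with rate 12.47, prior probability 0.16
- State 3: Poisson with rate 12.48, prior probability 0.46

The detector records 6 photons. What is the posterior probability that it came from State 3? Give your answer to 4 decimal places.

0.2677

Apply Bayes' rule: the posterior for each component is proportional to its prior times its likelihood at x.
Evaluate each component's likelihood at the observed value:
  L_1 = e^(−3.14)·3.14^6/6! = 0.0576183
  L_2 = e^(−12.47)·12.47^6/6! = 0.0200546
  L_3 = e^(−12.48)·12.48^6/6! = 0.0199508
Unnormalised posteriors:
  π_1·L_1 = 0.38 × 0.0576183 = 0.021895
  π_2·L_2 = 0.16 × 0.0200546 = 0.00320874
  π_3·L_3 = 0.46 × 0.0199508 = 0.00917736
Denominator: 0.021895 + 0.00320874 + 0.00917736 = 0.0342811
P(State 3 | data) = 0.00917736 / 0.0342811 ≈ 0.2677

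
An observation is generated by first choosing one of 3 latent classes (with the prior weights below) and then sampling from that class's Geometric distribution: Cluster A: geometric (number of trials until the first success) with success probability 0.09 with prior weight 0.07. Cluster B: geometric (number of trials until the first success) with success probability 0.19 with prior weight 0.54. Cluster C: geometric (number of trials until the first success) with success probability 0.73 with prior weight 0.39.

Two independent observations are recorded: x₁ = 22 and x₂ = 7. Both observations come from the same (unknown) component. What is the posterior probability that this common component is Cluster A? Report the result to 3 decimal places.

By Bayes' theorem, P(k | x) = π_k f_k(x) / Σ_j π_j f_j(x).
Since both observations come from the same component, the likelihood for component k is f_k(x₁)·f_k(x₂).
  f_A = [0.09·(1−0.09)^21 = 0.09·0.137997 = 0.0124197] × [0.0511082] = 0.00063475
  f_B = [0.19·(1−0.19)^21 = 0.19·0.0119725 = 0.00227478] × [0.0536616] = 0.000122068
  f_C = [0.73·(1−0.73)^21 = 0.73·1.14456e-12 = 8.3553e-13] × [0.000282817] = 2.36302e-16
Multiply by the mixture weights:
  π_A·f_A = 0.07 × 0.00063475 = 4.44325e-05
  π_B·f_B = 0.54 × 0.000122068 = 6.59169e-05
  π_C·f_C = 0.39 × 2.36302e-16 = 9.21578e-17
Sum: 4.44325e-05 + 6.59169e-05 + 9.21578e-17 = 0.000110349
So the posterior for Cluster A is 4.44325e-05 / 0.000110349 ≈ 0.403.

0.403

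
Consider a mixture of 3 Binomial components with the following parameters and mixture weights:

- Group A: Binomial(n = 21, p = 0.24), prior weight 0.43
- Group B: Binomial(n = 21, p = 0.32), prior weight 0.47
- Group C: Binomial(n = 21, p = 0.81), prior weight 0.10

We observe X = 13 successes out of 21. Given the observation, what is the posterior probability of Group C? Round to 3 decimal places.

The responsibility of component k is π_k f_k(x) divided by Σ_j π_j f_j(x).
Component likelihoods at x = 13 successes out of 21:
  p_A = 0.000198517
  p_B = 0.00343213
  p_C = 0.0223294
Prior × likelihood for each component:
  π_A·p_A = 0.43 × 0.000198517 = 8.53624e-05
  π_B·p_B = 0.47 × 0.00343213 = 0.0016131
  π_C·p_C = 0.10 × 0.0223294 = 0.00223294
Normaliser: 8.53624e-05 + 0.0016131 + 0.00223294 = 0.00393141
P(Group C | the observation) ≈ 0.568

0.568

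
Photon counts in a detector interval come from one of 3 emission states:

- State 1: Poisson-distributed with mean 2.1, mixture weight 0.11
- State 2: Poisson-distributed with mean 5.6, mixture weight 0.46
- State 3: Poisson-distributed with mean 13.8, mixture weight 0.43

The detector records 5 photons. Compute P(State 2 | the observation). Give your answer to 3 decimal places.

0.924

The responsibility of component k is π_k f_k(x) divided by Σ_j π_j f_j(x).
Component likelihoods at x = 5 photons:
  p_1 = 0.041677
  p_2 = 0.169711
  p_3 = 0.00423595
Multiply by the mixture weights:
  π_1·p_1 = 0.11 × 0.041677 = 0.00458447
  π_2·p_2 = 0.46 × 0.169711 = 0.078067
  π_3·p_3 = 0.43 × 0.00423595 = 0.00182146
Normaliser: 0.00458447 + 0.078067 + 0.00182146 = 0.084473
Responsibility of State 2: 0.078067 / 0.084473 ≈ 0.924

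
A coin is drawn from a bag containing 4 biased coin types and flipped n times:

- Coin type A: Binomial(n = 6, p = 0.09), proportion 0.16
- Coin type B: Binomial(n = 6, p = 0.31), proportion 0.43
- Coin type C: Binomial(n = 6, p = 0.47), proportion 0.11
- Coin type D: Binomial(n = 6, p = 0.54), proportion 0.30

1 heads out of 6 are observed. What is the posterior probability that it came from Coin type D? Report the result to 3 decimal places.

The responsibility of component k is w_k f_k(x) divided by Σ_j w_j f_j(x).
Binomial probabilities:
  L_A = 0.336977
  L_B = 0.29091
  L_C = 0.117931
  L_D = 0.066732
Unnormalised posteriors:
  w_A·L_A = 0.16 × 0.336977 = 0.0539164
  w_B·L_B = 0.43 × 0.29091 = 0.125091
  w_C·L_C = 0.11 × 0.117931 = 0.0129724
  w_D·L_D = 0.30 × 0.066732 = 0.0200196
Sum: 0.0539164 + 0.125091 + 0.0129724 + 0.0200196 = 0.212
P(Coin type D | data) ≈ 0.094

0.094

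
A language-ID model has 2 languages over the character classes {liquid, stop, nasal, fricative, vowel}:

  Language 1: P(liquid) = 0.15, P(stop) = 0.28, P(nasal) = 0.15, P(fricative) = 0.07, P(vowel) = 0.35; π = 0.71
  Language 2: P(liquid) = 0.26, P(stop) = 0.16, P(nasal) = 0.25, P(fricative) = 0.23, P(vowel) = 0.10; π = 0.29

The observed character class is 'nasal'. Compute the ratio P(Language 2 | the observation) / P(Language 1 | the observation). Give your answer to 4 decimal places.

The posterior odds equal the prior odds times the likelihood ratio: (π_i/π_j)·(f_i(x)/f_j(x)).
Component likelihoods at x = 'nasal':
  L_1 = 0.15
  L_2 = 0.25
0.0725 / 0.1065 ≈ 0.6808

0.6808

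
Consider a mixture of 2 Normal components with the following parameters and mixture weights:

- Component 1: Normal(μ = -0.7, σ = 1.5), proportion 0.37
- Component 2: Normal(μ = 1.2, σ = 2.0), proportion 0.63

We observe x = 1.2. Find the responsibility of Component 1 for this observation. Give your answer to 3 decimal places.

0.260

Posterior ∝ prior × likelihood, so P(k | x) ∝ π_k f_k(x); normalise over all components.
Normal densities:
  p_1 = (1/(1.5·√(2π)))·exp(−(1.2−-0.7)²/(2·1.5²)) = 0.265962·exp(-0.80222) = 0.119239
  p_2 = (1/(2.0·√(2π)))·exp(−(1.2−1.2)²/(2·2.0²)) = 0.199471·exp(-0.00000) = 0.199471
Weight by the priors:
  π_1·p_1 = 0.37 × 0.119239 = 0.0441184
  π_2·p_2 = 0.63 × 0.199471 = 0.125667
Marginal: 0.0441184 + 0.125667 = 0.169785
P(Component 1 | data) = 0.0441184 / 0.169785 ≈ 0.260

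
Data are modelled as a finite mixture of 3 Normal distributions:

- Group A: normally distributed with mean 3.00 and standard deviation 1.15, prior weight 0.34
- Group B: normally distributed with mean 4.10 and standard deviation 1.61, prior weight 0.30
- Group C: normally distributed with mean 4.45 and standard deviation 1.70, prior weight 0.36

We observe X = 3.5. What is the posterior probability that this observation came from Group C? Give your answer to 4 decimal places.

0.2903

The responsibility of component k is P(Z=k) f_k(x) divided by Σ_j P(Z=j) f_j(x).
Component likelihoods at x = 3.5:
  p_A = 0.315619
  p_B = 0.231167
  p_C = 0.200747
Prior × likelihood for each component:
  P(Z=A)·p_A = 0.34 × 0.315619 = 0.107311
  P(Z=B)·p_B = 0.30 × 0.231167 = 0.0693501
  P(Z=C)·p_C = 0.36 × 0.200747 = 0.072269
Evidence: 0.107311 + 0.0693501 + 0.072269 = 0.24893
So the posterior for Group C is 0.072269 / 0.24893 ≈ 0.2903.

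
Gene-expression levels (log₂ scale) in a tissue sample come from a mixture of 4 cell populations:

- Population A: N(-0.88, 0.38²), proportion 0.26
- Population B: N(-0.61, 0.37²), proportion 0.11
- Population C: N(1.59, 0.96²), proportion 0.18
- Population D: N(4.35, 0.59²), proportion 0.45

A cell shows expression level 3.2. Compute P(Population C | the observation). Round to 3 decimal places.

0.287

Posterior ∝ prior × likelihood, so P(k | x) ∝ π_k f_k(x); normalise over all components.
Component likelihoods at x = 3.2:
  f_A = 9.73735e-26
  f_B = 1.01776e-23
  f_C = 0.101833
  f_D = 0.101175
Multiply by the mixture weights:
  π_A·f_A = 0.26 × 9.73735e-26 = 2.53171e-26
  π_B·f_B = 0.11 × 1.01776e-23 = 1.11954e-24
  π_C·f_C = 0.18 × 0.101833 = 0.0183299
  π_D·f_D = 0.45 × 0.101175 = 0.0455287
Evidence: 2.53171e-26 + 1.11954e-24 + 0.0183299 + 0.0455287 = 0.0638587
P(Population C | x) = 0.0183299 / 0.0638587 ≈ 0.287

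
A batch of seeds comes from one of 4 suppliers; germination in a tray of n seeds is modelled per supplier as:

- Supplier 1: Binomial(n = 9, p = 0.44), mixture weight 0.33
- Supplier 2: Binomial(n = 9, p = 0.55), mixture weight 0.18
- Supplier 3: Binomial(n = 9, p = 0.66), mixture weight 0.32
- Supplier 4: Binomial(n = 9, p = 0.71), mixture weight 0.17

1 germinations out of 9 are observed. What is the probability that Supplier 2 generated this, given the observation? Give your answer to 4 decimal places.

0.1031

Apply Bayes' rule: the posterior for each component is proportional to its prior times its likelihood at x.
Component likelihoods at x = 1 germinations out of 9:
  p_1 = C(9,1)·0.44^1·0.56^8 = 9·0.44·0.00967173 = 0.0383001
  p_2 = C(9,1)·0.55^1·0.45^8 = 9·0.55·0.00168151 = 0.00832349
  p_3 = C(9,1)·0.66^1·0.34^8 = 9·0.66·0.000178579 = 0.00106076
  p_4 = C(9,1)·0.71^1·0.29^8 = 9·0.71·5.00246e-05 = 0.000319657
Multiply by the mixture weights:
  π_1·p_1 = 0.33 × 0.0383001 = 0.012639
  π_2·p_2 = 0.18 × 0.00832349 = 0.00149823
  π_3·p_3 = 0.32 × 0.00106076 = 0.000339444
  π_4·p_4 = 0.17 × 0.000319657 = 5.43418e-05
Normaliser: 0.012639 + 0.00149823 + 0.000339444 + 5.43418e-05 = 0.014531
P(Supplier 2 | data) = 0.00149823 / 0.014531 ≈ 0.1031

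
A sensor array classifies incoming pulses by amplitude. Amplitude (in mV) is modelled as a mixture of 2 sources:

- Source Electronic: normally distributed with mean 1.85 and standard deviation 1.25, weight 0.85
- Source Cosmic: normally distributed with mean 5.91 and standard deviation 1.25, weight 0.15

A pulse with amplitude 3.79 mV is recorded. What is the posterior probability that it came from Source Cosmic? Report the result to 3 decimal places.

P(component k | x) = π_k·f_k(x) / marginal(x), where marginal(x) = Σ_j π_j·f_j(x).
Normal densities:
  f_Electronic = 0.0957098
  f_Cosmic = 0.075752
Weight by the priors:
  π_Electronic·f_Electronic = 0.85 × 0.0957098 = 0.0813534
  π_Cosmic·f_Cosmic = 0.15 × 0.075752 = 0.0113628
Denominator: 0.0813534 + 0.0113628 = 0.0927162
P(Source Cosmic | the observation) ≈ 0.123

0.123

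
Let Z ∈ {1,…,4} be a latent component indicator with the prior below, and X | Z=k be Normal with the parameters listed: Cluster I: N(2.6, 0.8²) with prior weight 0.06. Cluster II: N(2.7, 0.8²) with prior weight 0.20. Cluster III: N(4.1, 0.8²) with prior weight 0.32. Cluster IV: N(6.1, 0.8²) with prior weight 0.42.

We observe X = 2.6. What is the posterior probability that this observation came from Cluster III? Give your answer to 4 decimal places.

Apply Bayes' rule: the posterior for each component is proportional to its prior times its likelihood at x.
Normal densities:
  p_I = 0.498678
  p_II = 0.494797
  p_III = 0.0859828
  p_IV = 3.47925e-05
Unnormalised posteriors:
  π_I·p_I = 0.06 × 0.498678 = 0.0299207
  π_II·p_II = 0.20 × 0.494797 = 0.0989594
  π_III·p_III = 0.32 × 0.0859828 = 0.0275145
  π_IV·p_IV = 0.42 × 3.47925e-05 = 1.46129e-05
Evidence: 0.0299207 + 0.0989594 + 0.0275145 + 1.46129e-05 = 0.156409
Responsibility of Cluster III: 0.0275145 / 0.156409 ≈ 0.1759

0.1759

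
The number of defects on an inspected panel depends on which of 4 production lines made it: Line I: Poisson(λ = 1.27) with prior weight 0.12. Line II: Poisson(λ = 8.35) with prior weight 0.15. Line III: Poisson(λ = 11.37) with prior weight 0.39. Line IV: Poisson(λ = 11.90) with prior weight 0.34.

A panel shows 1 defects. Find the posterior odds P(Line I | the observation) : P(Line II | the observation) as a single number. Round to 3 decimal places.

Posterior odds = (π_i f_i(x)) / (π_j f_j(x)); the normalising sum cancels.
Component likelihoods at x = 1 defects:
  p_I = 0.356656
  p_II = 0.00197391
  p_III = 0.000131169
  p_IV = 8.08058e-05
Posterior odds = (π_I·p_I) / (π_II·p_II) = (0.12·0.356656) / (0.15·0.00197391) = 0.0427987 / 0.000296087 ≈ 144.548

144.548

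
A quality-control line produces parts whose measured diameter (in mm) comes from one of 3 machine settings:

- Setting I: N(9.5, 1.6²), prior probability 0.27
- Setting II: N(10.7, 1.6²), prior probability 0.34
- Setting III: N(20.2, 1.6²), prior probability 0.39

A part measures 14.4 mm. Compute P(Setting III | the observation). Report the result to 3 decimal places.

0.021

P(component k | x) = π_k·f_k(x) / marginal(x), where marginal(x) = Σ_j π_j·f_j(x).
Normal densities:
  p_I = 0.00229185
  p_II = 0.0172013
  p_III = 0.000349413
Multiply by the mixture weights:
  π_I·p_I = 0.27 × 0.00229185 = 0.0006188
  π_II·p_II = 0.34 × 0.0172013 = 0.00584844
  π_III·p_III = 0.39 × 0.000349413 = 0.000136271
Evidence: 0.0006188 + 0.00584844 + 0.000136271 = 0.00660351
Responsibility of Setting III: 0.000136271 / 0.00660351 ≈ 0.021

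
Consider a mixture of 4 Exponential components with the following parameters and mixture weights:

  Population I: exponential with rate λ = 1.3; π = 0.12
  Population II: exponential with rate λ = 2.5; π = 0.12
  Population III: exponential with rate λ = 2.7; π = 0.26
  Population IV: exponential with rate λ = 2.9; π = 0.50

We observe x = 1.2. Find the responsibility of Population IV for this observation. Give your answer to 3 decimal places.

Posterior ∝ prior × likelihood, so P(k | x) ∝ w_k f_k(x); normalise over all components.
Exponential densities:
  p_I = 1.3·e^(−1.3·1.2) = 1.3·e^(−1.5600) = 0.273177
  p_II = 2.5·e^(−2.5·1.2) = 2.5·e^(−3.0000) = 0.124468
  p_III = 2.7·e^(−2.7·1.2) = 2.7·e^(−3.2400) = 0.105743
  p_IV = 2.9·e^(−2.9·1.2) = 2.9·e^(−3.4800) = 0.0893415
Multiply by the mixture weights:
  w_I·p_I = 0.12 × 0.273177 = 0.0327812
  w_II·p_II = 0.12 × 0.124468 = 0.0149361
  w_III·p_III = 0.26 × 0.105743 = 0.0274931
  w_IV·p_IV = 0.50 × 0.0893415 = 0.0446707
Sum: 0.0327812 + 0.0149361 + 0.0274931 + 0.0446707 = 0.119881
P(Population IV | x) ≈ 0.373

0.373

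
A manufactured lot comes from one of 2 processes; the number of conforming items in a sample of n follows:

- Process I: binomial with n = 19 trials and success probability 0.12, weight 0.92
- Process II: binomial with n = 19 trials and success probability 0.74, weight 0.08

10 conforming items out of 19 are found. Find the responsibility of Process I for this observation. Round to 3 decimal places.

By Bayes' theorem, P(k | x) = w_k f_k(x) / Σ_j w_j f_j(x).
Component likelihoods at x = 10 conforming items out of 19:
  f_I = C(19,10)·0.12^10·0.88^9 = 92378·6.19174e-10·0.316478 = 1.81019e-05
  f_II = C(19,10)·0.74^10·0.26^9 = 92378·0.0492399·5.4295e-06 = 0.0246971
Multiply by the mixture weights:
  w_I·f_I = 0.92 × 1.81019e-05 = 1.66538e-05
  w_II·f_II = 0.08 × 0.0246971 = 0.00197577
Evidence: 1.66538e-05 + 0.00197577 = 0.00199242
P(Process I | 10 conforming items out of 19) ≈ 0.008

0.008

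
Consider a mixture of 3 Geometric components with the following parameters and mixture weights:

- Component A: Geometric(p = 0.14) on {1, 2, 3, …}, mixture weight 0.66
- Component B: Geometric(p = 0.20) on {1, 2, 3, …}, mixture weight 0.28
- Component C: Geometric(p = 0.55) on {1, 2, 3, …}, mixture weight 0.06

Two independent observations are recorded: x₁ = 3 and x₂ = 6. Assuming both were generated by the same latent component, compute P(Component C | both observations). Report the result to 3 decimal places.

0.010

The responsibility of component k is P(Z=k) f_k(x) divided by Σ_j P(Z=j) f_j(x).
Since both observations come from the same component, the likelihood for component k is f_k(x₁)·f_k(x₂).
  p_A = [0.14·(1−0.14)^2 = 0.14·0.7396 = 0.103544] × [0.0658598] = 0.00681939
  p_B = [0.20·(1−0.20)^2 = 0.20·0.64 = 0.128] × [0.065536] = 0.00838861
  p_C = [0.55·(1−0.55)^2 = 0.55·0.2025 = 0.111375] × [0.010149] = 0.00113035
Unnormalised posteriors:
  P(Z=A)·p_A = 0.66 × 0.00681939 = 0.00450079
  P(Z=B)·p_B = 0.28 × 0.00838861 = 0.00234881
  P(Z=C)·p_C = 0.06 × 0.00113035 = 6.7821e-05
Sum: 0.00450079 + 0.00234881 + 6.7821e-05 = 0.00691743
P(Component C | x₁, x₂) ≈ 0.010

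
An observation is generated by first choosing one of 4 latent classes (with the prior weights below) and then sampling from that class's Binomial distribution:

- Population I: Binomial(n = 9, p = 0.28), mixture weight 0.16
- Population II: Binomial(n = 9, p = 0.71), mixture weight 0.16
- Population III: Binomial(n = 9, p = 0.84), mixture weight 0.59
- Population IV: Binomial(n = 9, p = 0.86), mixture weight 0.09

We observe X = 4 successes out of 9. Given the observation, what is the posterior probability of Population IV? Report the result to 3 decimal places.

0.009

Posterior ∝ prior × likelihood, so P(k | x) ∝ w_k f_k(x); normalise over all components.
Component likelihoods at x = 4 successes out of 9:
  p_I = C(9,4)·0.28^4·0.72^5 = 126·0.00614656·0.193492 = 0.149853
  p_II = C(9,4)·0.71^4·0.29^5 = 126·0.254117·0.00205111 = 0.0656741
  p_III = C(9,4)·0.84^4·0.16^5 = 126·0.497871·0.000104858 = 0.00657791
  p_IV = C(9,4)·0.86^4·0.14^5 = 126·0.547008·5.37824e-05 = 0.00370685
Multiply by the mixture weights:
  w_I·p_I = 0.16 × 0.149853 = 0.0239765
  w_II·p_II = 0.16 × 0.0656741 = 0.0105079
  w_III·p_III = 0.59 × 0.00657791 = 0.00388096
  w_IV·p_IV = 0.09 × 0.00370685 = 0.000333616
Normaliser: 0.0239765 + 0.0105079 + 0.00388096 + 0.000333616 = 0.0386989
P(Population IV | the observation) = 0.000333616 / 0.0386989 ≈ 0.009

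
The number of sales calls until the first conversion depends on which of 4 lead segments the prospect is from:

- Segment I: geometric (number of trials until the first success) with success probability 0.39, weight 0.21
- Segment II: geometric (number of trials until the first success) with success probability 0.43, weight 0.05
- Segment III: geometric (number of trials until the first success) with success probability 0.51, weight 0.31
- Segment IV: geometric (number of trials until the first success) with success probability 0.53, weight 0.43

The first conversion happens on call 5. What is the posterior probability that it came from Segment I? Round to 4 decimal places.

0.3351

Posterior ∝ prior × likelihood, so P(k | x) ∝ w_k f_k(x); normalise over all components.
Component likelihoods at x = 5:
  f_I = 0.0539988
  f_II = 0.0453908
  f_III = 0.0294005
  f_IV = 0.0258623
Prior × likelihood for each component:
  w_I·f_I = 0.21 × 0.0539988 = 0.0113397
  w_II·f_II = 0.05 × 0.0453908 = 0.00226954
  w_III·f_III = 0.31 × 0.0294005 = 0.00911415
  w_IV·f_IV = 0.43 × 0.0258623 = 0.0111208
Sum: 0.0113397 + 0.00226954 + 0.00911415 + 0.0111208 = 0.0338442
Responsibility of Segment I: 0.0113397 / 0.0338442 ≈ 0.3351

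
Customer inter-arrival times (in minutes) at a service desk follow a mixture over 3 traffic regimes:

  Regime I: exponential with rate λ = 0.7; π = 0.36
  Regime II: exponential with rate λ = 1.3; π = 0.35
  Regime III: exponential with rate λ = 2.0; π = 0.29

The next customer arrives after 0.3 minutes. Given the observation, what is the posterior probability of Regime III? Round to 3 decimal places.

The responsibility of component k is π_k f_k(x) divided by Σ_j π_j f_j(x).
Exponential densities:
  f_I = 0.7·e^(−0.7·0.3) = 0.7·e^(−0.2100) = 0.567409
  f_II = 1.3·e^(−1.3·0.3) = 1.3·e^(−0.3900) = 0.880174
  f_III = 2.0·e^(−2.0·0.3) = 2.0·e^(−0.6000) = 1.09762
Multiply by the mixture weights:
  π_I·f_I = 0.36 × 0.567409 = 0.204267
  π_II·f_II = 0.35 × 0.880174 = 0.308061
  π_III·f_III = 0.29 × 1.09762 = 0.318311
Normaliser: 0.204267 + 0.308061 + 0.318311 = 0.830639
Responsibility of Regime III: 0.318311 / 0.830639 ≈ 0.383

0.383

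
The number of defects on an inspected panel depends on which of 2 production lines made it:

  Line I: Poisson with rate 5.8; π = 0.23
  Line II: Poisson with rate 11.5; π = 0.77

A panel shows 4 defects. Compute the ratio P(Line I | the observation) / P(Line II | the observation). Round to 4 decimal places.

The posterior odds equal the prior odds times the likelihood ratio: (w_i/w_j)·(f_i(x)/f_j(x)).
Evaluate each component's likelihood at the observed value:
  p_I = e^(−5.8)·5.8^4/4! = 0.142755
  p_II = e^(−11.5)·11.5^4/4! = 0.00738233
Odds = (0.23/0.77) × (0.142755/0.00738233) = 0.298701 × 19.3374 ≈ 5.7761

5.7761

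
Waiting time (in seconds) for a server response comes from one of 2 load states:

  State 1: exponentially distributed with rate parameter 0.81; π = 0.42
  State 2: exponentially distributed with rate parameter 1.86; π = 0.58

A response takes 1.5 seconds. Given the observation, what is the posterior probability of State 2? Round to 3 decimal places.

0.396

Posterior ∝ prior × likelihood, so P(k | x) ∝ P(Z=k) f_k(x); normalise over all components.
Exponential densities:
  p_1 = 0.81·e^(−0.81·1.5) = 0.81·e^(−1.2150) = 0.240335
  p_2 = 1.86·e^(−1.86·1.5) = 1.86·e^(−2.7900) = 0.114243
Multiply by the mixture weights:
  P(Z=1)·p_1 = 0.42 × 0.240335 = 0.100941
  P(Z=2)·p_2 = 0.58 × 0.114243 = 0.0662612
Sum: 0.100941 + 0.0662612 = 0.167202
P(State 2 | x) = 0.0662612 / 0.167202 ≈ 0.396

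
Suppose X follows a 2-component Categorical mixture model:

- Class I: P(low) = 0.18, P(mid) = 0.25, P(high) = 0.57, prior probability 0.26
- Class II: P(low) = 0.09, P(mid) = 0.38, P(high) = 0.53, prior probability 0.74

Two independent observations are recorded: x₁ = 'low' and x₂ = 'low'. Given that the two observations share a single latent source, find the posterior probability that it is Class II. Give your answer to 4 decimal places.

Posterior ∝ prior × likelihood, so P(k | x) ∝ π_k f_k(x); normalise over all components.
Since both observations come from the same component, the likelihood for component k is f_k(x₁)·f_k(x₂).
  L_I = [P(low | comp) = 0.18] × [0.18] = 0.0324
  L_II = [P(low | comp) = 0.09] × [0.09] = 0.0081
Weight by the priors:
  π_I·L_I = 0.26 × 0.0324 = 0.008424
  π_II·L_II = 0.74 × 0.0081 = 0.005994
Normaliser: 0.008424 + 0.005994 = 0.014418
So the posterior for Class II is 0.005994 / 0.014418 ≈ 0.4157.

0.4157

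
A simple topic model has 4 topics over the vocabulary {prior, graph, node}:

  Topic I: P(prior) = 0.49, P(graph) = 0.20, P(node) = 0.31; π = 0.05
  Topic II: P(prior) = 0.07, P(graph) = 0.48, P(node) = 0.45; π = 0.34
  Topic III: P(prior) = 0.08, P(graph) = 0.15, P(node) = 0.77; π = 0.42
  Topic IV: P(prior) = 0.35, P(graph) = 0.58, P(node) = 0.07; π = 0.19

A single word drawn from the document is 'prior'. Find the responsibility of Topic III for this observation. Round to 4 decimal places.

0.2264

The responsibility of component k is π_k f_k(x) divided by Σ_j π_j f_j(x).
Categorical probabilities:
  f_I = 0.49
  f_II = 0.07
  f_III = 0.08
  f_IV = 0.35
Prior × likelihood for each component:
  π_I·f_I = 0.05 × 0.49 = 0.0245
  π_II·f_II = 0.34 × 0.07 = 0.0238
  π_III·f_III = 0.42 × 0.08 = 0.0336
  π_IV·f_IV = 0.19 × 0.35 = 0.0665
Evidence: 0.0245 + 0.0238 + 0.0336 + 0.0665 = 0.1484
Responsibility of Topic III: 0.0336 / 0.1484 ≈ 0.2264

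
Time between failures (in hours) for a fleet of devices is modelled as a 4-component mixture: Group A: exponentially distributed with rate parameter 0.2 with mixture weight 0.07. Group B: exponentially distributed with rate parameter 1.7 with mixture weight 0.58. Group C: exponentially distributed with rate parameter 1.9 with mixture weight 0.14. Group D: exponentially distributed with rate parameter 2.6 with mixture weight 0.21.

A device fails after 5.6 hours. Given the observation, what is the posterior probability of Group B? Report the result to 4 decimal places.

The responsibility of component k is π_k f_k(x) divided by Σ_j π_j f_j(x).
Evaluate each component's likelihood at the observed value:
  L_A = 0.2·e^(−0.2·5.6) = 0.2·e^(−1.1200) = 0.065256
  L_B = 1.7·e^(−1.7·5.6) = 1.7·e^(−9.5200) = 0.000124728
  L_C = 1.9·e^(−1.9·5.6) = 1.9·e^(−10.6400) = 4.54842e-05
  L_D = 2.6·e^(−2.6·5.6) = 2.6·e^(−14.5600) = 1.23494e-06
Prior × likelihood for each component:
  π_A·L_A = 0.07 × 0.065256 = 0.00456792
  π_B·L_B = 0.58 × 0.000124728 = 7.23425e-05
  π_C·L_C = 0.14 × 4.54842e-05 = 6.36778e-06
  π_D·L_D = 0.21 × 1.23494e-06 = 2.59337e-07
Evidence: 0.00456792 + 7.23425e-05 + 6.36778e-06 + 2.59337e-07 = 0.00464689
P(Group B | the observation) ≈ 0.0156

0.0156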